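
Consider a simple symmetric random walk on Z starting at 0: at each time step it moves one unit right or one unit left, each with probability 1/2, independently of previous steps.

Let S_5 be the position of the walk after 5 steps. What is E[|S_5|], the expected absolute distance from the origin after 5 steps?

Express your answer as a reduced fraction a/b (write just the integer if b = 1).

Answer: 15/8

Derivation:
S_5 takes values m ≡ 1 (mod 2) with |m| ≤ 5; P(S_5=m) = C(5,(5+m)/2)/2^5.
Total paths: 2^5 = 32
Distribution: P(S=-5)=1/32, P(S=-3)=5/32, P(S=-1)=10/32, P(S=1)=10/32, P(S=3)=5/32, P(S=5)=1/32
E[|S_5|] = Σ_m |m|·P(S_5=m) = 60/32 = 15/8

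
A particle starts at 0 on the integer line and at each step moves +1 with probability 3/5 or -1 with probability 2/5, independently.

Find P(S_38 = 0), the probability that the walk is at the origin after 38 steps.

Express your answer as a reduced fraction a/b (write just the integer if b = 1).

Answer: 861519230390815835553792/14551915228366851806640625

Derivation:
To be at 0 after 38 steps: need exactly 19 steps of +1 and 19 of -1.
Number of such sequences: C(38,19) = 35345263800
Each has probability (3/5)^19 · (2/5)^19 = 609359740010496/363797880709171295166015625
P = 35345263800 · 609359740010496/363797880709171295166015625 = 861519230390815835553792/14551915228366851806640625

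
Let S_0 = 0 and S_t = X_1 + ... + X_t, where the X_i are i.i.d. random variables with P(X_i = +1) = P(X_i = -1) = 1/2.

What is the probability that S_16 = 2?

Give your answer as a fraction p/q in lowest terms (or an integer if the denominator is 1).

Answer: 715/4096

Derivation:
To reach position 2 after 16 steps: need 9 steps of +1 and 7 of -1.
Favorable paths: C(16,9) = 11440
Total paths: 2^16 = 65536
P = 11440/65536 = 715/4096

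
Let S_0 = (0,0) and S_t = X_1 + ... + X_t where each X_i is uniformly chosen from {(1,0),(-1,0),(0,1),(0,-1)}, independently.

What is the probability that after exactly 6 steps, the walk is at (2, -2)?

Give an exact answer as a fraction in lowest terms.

Answer: 15/512

Derivation:
Let h be the number of horizontal steps (so 6-h are vertical). To end at (2,-2) need (h+2)/2 right-steps and ((6-h)-2)/2 up-steps.
Sum over h with 2 ≤ h ≤ 4, h ≡ 0 (mod 2), 6-h ≡ 0 (mod 2):
h=2: C(6,2)·C(2,2)·C(4,1) = 15·1·4 = 60
h=4: C(6,4)·C(4,3)·C(2,0) = 15·4·1 = 60
Total favorable: 120
Total paths: 4^6 = 4096
P = 120/4096 = 15/512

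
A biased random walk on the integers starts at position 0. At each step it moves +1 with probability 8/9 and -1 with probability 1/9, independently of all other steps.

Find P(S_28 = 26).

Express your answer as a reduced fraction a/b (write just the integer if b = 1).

Answer: 67699845898419233783545856/523347633027360537213511521

Derivation:
To reach position 26 after 28 steps: need 27 steps of +1 and 1 step of -1.
Number of such sequences: C(28,27) = 28
Each has probability (8/9)^27 · (1/9)^1 = 2417851639229258349412352/523347633027360537213511521
P = 28 · 2417851639229258349412352/523347633027360537213511521 = 67699845898419233783545856/523347633027360537213511521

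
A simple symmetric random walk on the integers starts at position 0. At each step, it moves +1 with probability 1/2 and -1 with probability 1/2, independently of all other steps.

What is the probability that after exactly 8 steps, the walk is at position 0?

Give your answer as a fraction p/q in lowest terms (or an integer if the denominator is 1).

To return to 0 after 8 steps: need exactly 4 steps of +1 and 4 of -1.
Favorable paths: C(8,4) = 70
Total paths: 2^8 = 256
P = 70/256 = 35/128

Answer: 35/128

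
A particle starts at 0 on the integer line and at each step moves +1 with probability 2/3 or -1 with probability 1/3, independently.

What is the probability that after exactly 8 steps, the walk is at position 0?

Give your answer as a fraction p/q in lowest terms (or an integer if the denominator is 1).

To be at 0 after 8 steps: need exactly 4 steps of +1 and 4 of -1.
Number of such sequences: C(8,4) = 70
Each has probability (2/3)^4 · (1/3)^4 = 16/6561
P = 70 · 16/6561 = 1120/6561

Answer: 1120/6561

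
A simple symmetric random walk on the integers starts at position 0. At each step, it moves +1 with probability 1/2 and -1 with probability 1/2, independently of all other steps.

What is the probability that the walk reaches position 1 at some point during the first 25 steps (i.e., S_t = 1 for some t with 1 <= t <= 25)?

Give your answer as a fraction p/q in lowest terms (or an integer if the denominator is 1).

Answer: 7088533/8388608

Derivation:
Count via complement. Let g(t,s) = #length-t paths at position s with S_1..S_t all ≠ 1.
g(t,s) = g(t-1,s-1) + g(t-1,s+1) for s ≠ 1; g(t,1) = 0.
t=0: g(0,0)=1
t=1: g(1,-1)=1
t=2: g(2,-2)=1 g(2,0)=1
t=3: g(3,-3)=1 g(3,-1)=2
t=4: g(4,-4)=1 g(4,-2)=3 g(4,0)=2
t=5: g(5,-5)=1 g(5,-3)=4 g(5,-1)=5
t=6: g(6,-6)=1 g(6,-4)=5 g(6,-2)=9 g(6,0)=5
t=7: g(7,-7)=1 g(7,-5)=6 g(7,-3)=14 g(7,-1)=14
t=8: g(8,-8)=1 g(8,-6)=7 g(8,-4)=20 g(8,-2)=28 g(8,0)=14
t=9: g(9,-9)=1 g(9,-7)=8 g(9,-5)=27 g(9,-3)=48 g(9,-1)=42
t=10: g(10,-10)=1 g(10,-8)=9 g(10,-6)=35 g(10,-4)=75 g(10,-2)=90 g(10,0)=42
t=11: g(11,-11)=1 g(11,-9)=10 g(11,-7)=44 g(11,-5)=110 g(11,-3)=165 g(11,-1)=132
t=12: g(12,-12)=1 g(12,-10)=11 g(12,-8)=54 g(12,-6)=154 g(12,-4)=275 g(12,-2)=297 g(12,0)=132
t=13: g(13,-13)=1 g(13,-11)=12 g(13,-9)=65 g(13,-7)=208 g(13,-5)=429 g(13,-3)=572 g(13,-1)=429
t=14: g(14,-14)=1 g(14,-12)=13 g(14,-10)=77 g(14,-8)=273 g(14,-6)=637 g(14,-4)=1001 g(14,-2)=1001 g(14,0)=429
t=15: g(15,-15)=1 g(15,-13)=14 g(15,-11)=90 g(15,-9)=350 g(15,-7)=910 g(15,-5)=1638 g(15,-3)=2002 g(15,-1)=1430
t=16: g(16,-16)=1 g(16,-14)=15 g(16,-12)=104 g(16,-10)=440 g(16,-8)=1260 g(16,-6)=2548 g(16,-4)=3640 g(16,-2)=3432 g(16,0)=1430
t=17: g(17,-17)=1 g(17,-15)=16 g(17,-13)=119 g(17,-11)=544 g(17,-9)=1700 g(17,-7)=3808 g(17,-5)=6188 g(17,-3)=7072 g(17,-1)=4862
t=18: g(18,-18)=1 g(18,-16)=17 g(18,-14)=135 g(18,-12)=663 g(18,-10)=2244 g(18,-8)=5508 g(18,-6)=9996 g(18,-4)=13260 g(18,-2)=11934 g(18,0)=4862
t=19: g(19,-19)=1 g(19,-17)=18 g(19,-15)=152 g(19,-13)=798 g(19,-11)=2907 g(19,-9)=7752 g(19,-7)=15504 g(19,-5)=23256 g(19,-3)=25194 g(19,-1)=16796
t=20: g(20,-20)=1 g(20,-18)=19 g(20,-16)=170 g(20,-14)=950 g(20,-12)=3705 g(20,-10)=10659 g(20,-8)=23256 g(20,-6)=38760 g(20,-4)=48450 g(20,-2)=41990 g(20,0)=16796
t=21: g(21,-21)=1 g(21,-19)=20 g(21,-17)=189 g(21,-15)=1120 g(21,-13)=4655 g(21,-11)=14364 g(21,-9)=33915 g(21,-7)=62016 g(21,-5)=87210 g(21,-3)=90440 g(21,-1)=58786
t=22: g(22,-22)=1 g(22,-20)=21 g(22,-18)=209 g(22,-16)=1309 g(22,-14)=5775 g(22,-12)=19019 g(22,-10)=48279 g(22,-8)=95931 g(22,-6)=149226 g(22,-4)=177650 g(22,-2)=149226 g(22,0)=58786
t=23: g(23,-23)=1 g(23,-21)=22 g(23,-19)=230 g(23,-17)=1518 g(23,-15)=7084 g(23,-13)=24794 g(23,-11)=67298 g(23,-9)=144210 g(23,-7)=245157 g(23,-5)=326876 g(23,-3)=326876 g(23,-1)=208012
t=24: g(24,-24)=1 g(24,-22)=23 g(24,-20)=252 g(24,-18)=1748 g(24,-16)=8602 g(24,-14)=31878 g(24,-12)=92092 g(24,-10)=211508 g(24,-8)=389367 g(24,-6)=572033 g(24,-4)=653752 g(24,-2)=534888 g(24,0)=208012
t=25: g(25,-25)=1 g(25,-23)=24 g(25,-21)=275 g(25,-19)=2000 g(25,-17)=10350 g(25,-15)=40480 g(25,-13)=123970 g(25,-11)=303600 g(25,-9)=600875 g(25,-7)=961400 g(25,-5)=1225785 g(25,-3)=1188640 g(25,-1)=742900
Paths never hitting 1: Σ_s g(25,s) = 5200300
Paths hitting 1: 2^25 - 5200300 = 28354132
P = 28354132/33554432 = 7088533/8388608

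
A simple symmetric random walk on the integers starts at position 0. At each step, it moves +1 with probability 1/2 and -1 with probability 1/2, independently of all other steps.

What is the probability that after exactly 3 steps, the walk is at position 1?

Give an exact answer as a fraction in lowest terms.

To reach position 1 after 3 steps: need 2 steps of +1 and 1 of -1.
Favorable paths: C(3,2) = 3
Total paths: 2^3 = 8
P = 3/8 = 3/8

Answer: 3/8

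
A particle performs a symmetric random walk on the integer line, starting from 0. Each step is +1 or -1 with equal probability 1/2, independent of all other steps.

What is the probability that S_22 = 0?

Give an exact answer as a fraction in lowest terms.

To return to 0 after 22 steps: need exactly 11 steps of +1 and 11 of -1.
Favorable paths: C(22,11) = 705432
Total paths: 2^22 = 4194304
P = 705432/4194304 = 88179/524288

Answer: 88179/524288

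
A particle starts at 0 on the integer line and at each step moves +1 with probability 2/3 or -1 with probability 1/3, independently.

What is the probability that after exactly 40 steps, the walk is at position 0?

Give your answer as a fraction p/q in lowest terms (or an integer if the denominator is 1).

To be at 0 after 40 steps: need exactly 20 steps of +1 and 20 of -1.
Number of such sequences: C(40,20) = 137846528820
Each has probability (2/3)^20 · (1/3)^20 = 1048576/12157665459056928801
P = 137846528820 · 1048576/12157665459056928801 = 16060284644884480/1350851717672992089

Answer: 16060284644884480/1350851717672992089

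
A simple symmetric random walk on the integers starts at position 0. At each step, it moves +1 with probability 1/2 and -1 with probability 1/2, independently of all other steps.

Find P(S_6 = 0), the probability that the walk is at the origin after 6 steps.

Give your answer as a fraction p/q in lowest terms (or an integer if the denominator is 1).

Answer: 5/16

Derivation:
To return to 0 after 6 steps: need exactly 3 steps of +1 and 3 of -1.
Favorable paths: C(6,3) = 20
Total paths: 2^6 = 64
P = 20/64 = 5/16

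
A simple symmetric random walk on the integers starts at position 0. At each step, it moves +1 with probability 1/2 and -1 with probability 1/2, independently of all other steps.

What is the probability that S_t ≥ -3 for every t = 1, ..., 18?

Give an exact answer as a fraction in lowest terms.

Answer: 20995/32768

Derivation:
Let f(t,s) = #length-t paths at position s with S_1..S_t all ≥ -3.
f(t,s) = f(t-1,s-1) + f(t-1,s+1) for s ≥ -3; f(t,s) = 0 for s < -3.
t=0: f(0,0)=1
t=1: f(1,-1)=1 f(1,1)=1
t=2: f(2,-2)=1 f(2,0)=2 f(2,2)=1
t=3: f(3,-3)=1 f(3,-1)=3 f(3,1)=3 f(3,3)=1
t=4: f(4,-2)=4 f(4,0)=6 f(4,2)=4 f(4,4)=1
t=5: f(5,-3)=4 f(5,-1)=10 f(5,1)=10 f(5,3)=5 f(5,5)=1
t=6: f(6,-2)=14 f(6,0)=20 f(6,2)=15 f(6,4)=6 f(6,6)=1
t=7: f(7,-3)=14 f(7,-1)=34 f(7,1)=35 f(7,3)=21 f(7,5)=7 f(7,7)=1
t=8: f(8,-2)=48 f(8,0)=69 f(8,2)=56 f(8,4)=28 f(8,6)=8 f(8,8)=1
t=9: f(9,-3)=48 f(9,-1)=117 f(9,1)=125 f(9,3)=84 f(9,5)=36 f(9,7)=9 f(9,9)=1
t=10: f(10,-2)=165 f(10,0)=242 f(10,2)=209 f(10,4)=120 f(10,6)=45 f(10,8)=10 f(10,10)=1
t=11: f(11,-3)=165 f(11,-1)=407 f(11,1)=451 f(11,3)=329 f(11,5)=165 f(11,7)=55 f(11,9)=11 f(11,11)=1
t=12: f(12,-2)=572 f(12,0)=858 f(12,2)=780 f(12,4)=494 f(12,6)=220 f(12,8)=66 f(12,10)=12 f(12,12)=1
t=13: f(13,-3)=572 f(13,-1)=1430 f(13,1)=1638 f(13,3)=1274 f(13,5)=714 f(13,7)=286 f(13,9)=78 f(13,11)=13 f(13,13)=1
t=14: f(14,-2)=2002 f(14,0)=3068 f(14,2)=2912 f(14,4)=1988 f(14,6)=1000 f(14,8)=364 f(14,10)=91 f(14,12)=14 f(14,14)=1
t=15: f(15,-3)=2002 f(15,-1)=5070 f(15,1)=5980 f(15,3)=4900 f(15,5)=2988 f(15,7)=1364 f(15,9)=455 f(15,11)=105 f(15,13)=15 f(15,15)=1
t=16: f(16,-2)=7072 f(16,0)=11050 f(16,2)=10880 f(16,4)=7888 f(16,6)=4352 f(16,8)=1819 f(16,10)=560 f(16,12)=120 f(16,14)=16 f(16,16)=1
t=17: f(17,-3)=7072 f(17,-1)=18122 f(17,1)=21930 f(17,3)=18768 f(17,5)=12240 f(17,7)=6171 f(17,9)=2379 f(17,11)=680 f(17,13)=136 f(17,15)=17 f(17,17)=1
t=18: f(18,-2)=25194 f(18,0)=40052 f(18,2)=40698 f(18,4)=31008 f(18,6)=18411 f(18,8)=8550 f(18,10)=3059 f(18,12)=816 f(18,14)=153 f(18,16)=18 f(18,18)=1
Σ_s f(18,s) = 167960
P = 167960/262144 = 20995/32768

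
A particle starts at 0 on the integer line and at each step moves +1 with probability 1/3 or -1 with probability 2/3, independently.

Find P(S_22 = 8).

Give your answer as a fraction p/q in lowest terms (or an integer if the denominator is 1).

To reach position 8 after 22 steps: need 15 steps of +1 and 7 steps of -1.
Number of such sequences: C(22,15) = 170544
Each has probability (1/3)^15 · (2/3)^7 = 128/31381059609
P = 170544 · 128/31381059609 = 7276544/10460353203

Answer: 7276544/10460353203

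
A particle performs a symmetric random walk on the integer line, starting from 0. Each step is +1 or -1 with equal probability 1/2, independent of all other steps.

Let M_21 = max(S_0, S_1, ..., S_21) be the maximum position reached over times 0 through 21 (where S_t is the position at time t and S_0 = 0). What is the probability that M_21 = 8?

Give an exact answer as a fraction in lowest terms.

Let M_21 = max(S_0,...,S_21). Use the reflection principle: for j ≥ 1, #{paths with M_21 ≥ j} = #{S_21 ≥ j} + #{S_21 ≥ j+1}.
By reflection, #{M_21 ≥ 8} = #{S_21 ≥ 8} + #{S_21 ≥ 9} = 82160 + 82160 = 164320.
#{M_21 ≥ 9} = #{S_21 ≥ 9} + #{S_21 ≥ 10} = 82160 + 27896 = 110056.
#{M_21 = 8} = 164320 - 110056 = 54264.
P(M_21 = 8) = 54264/2097152 = 6783/262144

Answer: 6783/262144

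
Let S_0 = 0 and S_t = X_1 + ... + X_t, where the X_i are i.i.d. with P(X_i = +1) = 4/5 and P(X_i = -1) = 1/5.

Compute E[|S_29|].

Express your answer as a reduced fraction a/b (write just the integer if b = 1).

Answer: 25928661652352808813/1490116119384765625

Derivation:
S_29 takes values m ≡ 1 (mod 2) with |m| ≤ 29; P(S_29=m) = C(29,(29+m)/2) · (4/5)^((29+m)/2) · (1/5)^((29-m)/2).
Distribution: P(S=-29)=1/186264514923095703125, P(S=-27)=116/186264514923095703125, P(S=-25)=6496/186264514923095703125, P(S=-23)=233856/186264514923095703125, P(S=-21)=6080256/186264514923095703125, P(S=-19)=24321024/37252902984619140625, P(S=-17)=389136384/37252902984619140625, P(S=-15)=5114363904/37252902984619140625, P(S=-13)=56258002944/37252902984619140625, P(S=-11)=525074694144/37252902984619140625, P(S=-9)=4200597553152/37252902984619140625, P(S=-7)=29022310367232/37252902984619140625, P(S=-5)=174133862203392/37252902984619140625, P(S=-3)=910854048448512/37252902984619140625, P(S=-1)=4163904221478912/37252902984619140625, P(S=1)=16655616885915648/37252902984619140625, P(S=3)=58294659100704768/37252902984619140625, P(S=5)=178313074896273408/37252902984619140625, P(S=7)=475501533056729088/37252902984619140625, P(S=9)=1101161444973477888/37252902984619140625, P(S=11)=2202322889946955776/37252902984619140625, P(S=13)=3775410668480495616/37252902984619140625, P(S=15)=5491506426880720896/37252902984619140625, P(S=17)=6685312171854790656/37252902984619140625, P(S=19)=6685312171854790656/37252902984619140625, P(S=21)=26741248687419162624/186264514923095703125, P(S=23)=16456153038411792384/186264514923095703125, P(S=25)=7313845794849685504/186264514923095703125, P(S=27)=2089670227099910144/186264514923095703125, P(S=29)=288230376151711744/186264514923095703125
E[|S_29|] = Σ_m |m|·P(S_29=m) = 25928661652352808813/1490116119384765625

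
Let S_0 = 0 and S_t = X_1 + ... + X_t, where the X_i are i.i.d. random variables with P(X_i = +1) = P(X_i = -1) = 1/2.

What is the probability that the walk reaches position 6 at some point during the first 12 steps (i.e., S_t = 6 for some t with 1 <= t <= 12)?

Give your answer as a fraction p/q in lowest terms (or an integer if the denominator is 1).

Count via complement. Let g(t,s) = #length-t paths at position s with S_1..S_t all ≠ 6.
g(t,s) = g(t-1,s-1) + g(t-1,s+1) for s ≠ 6; g(t,6) = 0.
t=0: g(0,0)=1
t=1: g(1,-1)=1 g(1,1)=1
t=2: g(2,-2)=1 g(2,0)=2 g(2,2)=1
t=3: g(3,-3)=1 g(3,-1)=3 g(3,1)=3 g(3,3)=1
t=4: g(4,-4)=1 g(4,-2)=4 g(4,0)=6 g(4,2)=4 g(4,4)=1
t=5: g(5,-5)=1 g(5,-3)=5 g(5,-1)=10 g(5,1)=10 g(5,3)=5 g(5,5)=1
t=6: g(6,-6)=1 g(6,-4)=6 g(6,-2)=15 g(6,0)=20 g(6,2)=15 g(6,4)=6
t=7: g(7,-7)=1 g(7,-5)=7 g(7,-3)=21 g(7,-1)=35 g(7,1)=35 g(7,3)=21 g(7,5)=6
t=8: g(8,-8)=1 g(8,-6)=8 g(8,-4)=28 g(8,-2)=56 g(8,0)=70 g(8,2)=56 g(8,4)=27
t=9: g(9,-9)=1 g(9,-7)=9 g(9,-5)=36 g(9,-3)=84 g(9,-1)=126 g(9,1)=126 g(9,3)=83 g(9,5)=27
t=10: g(10,-10)=1 g(10,-8)=10 g(10,-6)=45 g(10,-4)=120 g(10,-2)=210 g(10,0)=252 g(10,2)=209 g(10,4)=110
t=11: g(11,-11)=1 g(11,-9)=11 g(11,-7)=55 g(11,-5)=165 g(11,-3)=330 g(11,-1)=462 g(11,1)=461 g(11,3)=319 g(11,5)=110
t=12: g(12,-12)=1 g(12,-10)=12 g(12,-8)=66 g(12,-6)=220 g(12,-4)=495 g(12,-2)=792 g(12,0)=923 g(12,2)=780 g(12,4)=429
Paths never hitting 6: Σ_s g(12,s) = 3718
Paths hitting 6: 2^12 - 3718 = 378
P = 378/4096 = 189/2048

Answer: 189/2048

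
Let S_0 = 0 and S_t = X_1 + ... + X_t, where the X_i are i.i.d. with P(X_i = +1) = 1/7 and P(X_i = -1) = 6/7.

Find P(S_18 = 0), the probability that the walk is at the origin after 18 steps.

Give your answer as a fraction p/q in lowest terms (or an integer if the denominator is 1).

Answer: 489977579520/1628413597910449

Derivation:
To be at 0 after 18 steps: need exactly 9 steps of +1 and 9 of -1.
Number of such sequences: C(18,9) = 48620
Each has probability (1/7)^9 · (6/7)^9 = 10077696/1628413597910449
P = 48620 · 10077696/1628413597910449 = 489977579520/1628413597910449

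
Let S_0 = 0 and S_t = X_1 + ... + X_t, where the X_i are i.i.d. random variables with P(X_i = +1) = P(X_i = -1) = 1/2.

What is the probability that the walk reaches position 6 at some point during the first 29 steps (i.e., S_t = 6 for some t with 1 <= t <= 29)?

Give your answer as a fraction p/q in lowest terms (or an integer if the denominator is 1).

Answer: 35558423/134217728

Derivation:
Count via complement. Let g(t,s) = #length-t paths at position s with S_1..S_t all ≠ 6.
g(t,s) = g(t-1,s-1) + g(t-1,s+1) for s ≠ 6; g(t,6) = 0.
t=0: g(0,0)=1
t=1: g(1,-1)=1 g(1,1)=1
t=2: g(2,-2)=1 g(2,0)=2 g(2,2)=1
t=3: g(3,-3)=1 g(3,-1)=3 g(3,1)=3 g(3,3)=1
t=4: g(4,-4)=1 g(4,-2)=4 g(4,0)=6 g(4,2)=4 g(4,4)=1
t=5: g(5,-5)=1 g(5,-3)=5 g(5,-1)=10 g(5,1)=10 g(5,3)=5 g(5,5)=1
t=6: g(6,-6)=1 g(6,-4)=6 g(6,-2)=15 g(6,0)=20 g(6,2)=15 g(6,4)=6
t=7: g(7,-7)=1 g(7,-5)=7 g(7,-3)=21 g(7,-1)=35 g(7,1)=35 g(7,3)=21 g(7,5)=6
t=8: g(8,-8)=1 g(8,-6)=8 g(8,-4)=28 g(8,-2)=56 g(8,0)=70 g(8,2)=56 g(8,4)=27
t=9: g(9,-9)=1 g(9,-7)=9 g(9,-5)=36 g(9,-3)=84 g(9,-1)=126 g(9,1)=126 g(9,3)=83 g(9,5)=27
t=10: g(10,-10)=1 g(10,-8)=10 g(10,-6)=45 g(10,-4)=120 g(10,-2)=210 g(10,0)=252 g(10,2)=209 g(10,4)=110
t=11: g(11,-11)=1 g(11,-9)=11 g(11,-7)=55 g(11,-5)=165 g(11,-3)=330 g(11,-1)=462 g(11,1)=461 g(11,3)=319 g(11,5)=110
t=12: g(12,-12)=1 g(12,-10)=12 g(12,-8)=66 g(12,-6)=220 g(12,-4)=495 g(12,-2)=792 g(12,0)=923 g(12,2)=780 g(12,4)=429
t=13: g(13,-13)=1 g(13,-11)=13 g(13,-9)=78 g(13,-7)=286 g(13,-5)=715 g(13,-3)=1287 g(13,-1)=1715 g(13,1)=1703 g(13,3)=1209 g(13,5)=429
t=14: g(14,-14)=1 g(14,-12)=14 g(14,-10)=91 g(14,-8)=364 g(14,-6)=1001 g(14,-4)=2002 g(14,-2)=3002 g(14,0)=3418 g(14,2)=2912 g(14,4)=1638
t=15: g(15,-15)=1 g(15,-13)=15 g(15,-11)=105 g(15,-9)=455 g(15,-7)=1365 g(15,-5)=3003 g(15,-3)=5004 g(15,-1)=6420 g(15,1)=6330 g(15,3)=4550 g(15,5)=1638
t=16: g(16,-16)=1 g(16,-14)=16 g(16,-12)=120 g(16,-10)=560 g(16,-8)=1820 g(16,-6)=4368 g(16,-4)=8007 g(16,-2)=11424 g(16,0)=12750 g(16,2)=10880 g(16,4)=6188
t=17: g(17,-17)=1 g(17,-15)=17 g(17,-13)=136 g(17,-11)=680 g(17,-9)=2380 g(17,-7)=6188 g(17,-5)=12375 g(17,-3)=19431 g(17,-1)=24174 g(17,1)=23630 g(17,3)=17068 g(17,5)=6188
t=18: g(18,-18)=1 g(18,-16)=18 g(18,-14)=153 g(18,-12)=816 g(18,-10)=3060 g(18,-8)=8568 g(18,-6)=18563 g(18,-4)=31806 g(18,-2)=43605 g(18,0)=47804 g(18,2)=40698 g(18,4)=23256
t=19: g(19,-19)=1 g(19,-17)=19 g(19,-15)=171 g(19,-13)=969 g(19,-11)=3876 g(19,-9)=11628 g(19,-7)=27131 g(19,-5)=50369 g(19,-3)=75411 g(19,-1)=91409 g(19,1)=88502 g(19,3)=63954 g(19,5)=23256
t=20: g(20,-20)=1 g(20,-18)=20 g(20,-16)=190 g(20,-14)=1140 g(20,-12)=4845 g(20,-10)=15504 g(20,-8)=38759 g(20,-6)=77500 g(20,-4)=125780 g(20,-2)=166820 g(20,0)=179911 g(20,2)=152456 g(20,4)=87210
t=21: g(21,-21)=1 g(21,-19)=21 g(21,-17)=210 g(21,-15)=1330 g(21,-13)=5985 g(21,-11)=20349 g(21,-9)=54263 g(21,-7)=116259 g(21,-5)=203280 g(21,-3)=292600 g(21,-1)=346731 g(21,1)=332367 g(21,3)=239666 g(21,5)=87210
t=22: g(22,-22)=1 g(22,-20)=22 g(22,-18)=231 g(22,-16)=1540 g(22,-14)=7315 g(22,-12)=26334 g(22,-10)=74612 g(22,-8)=170522 g(22,-6)=319539 g(22,-4)=495880 g(22,-2)=639331 g(22,0)=679098 g(22,2)=572033 g(22,4)=326876
t=23: g(23,-23)=1 g(23,-21)=23 g(23,-19)=253 g(23,-17)=1771 g(23,-15)=8855 g(23,-13)=33649 g(23,-11)=100946 g(23,-9)=245134 g(23,-7)=490061 g(23,-5)=815419 g(23,-3)=1135211 g(23,-1)=1318429 g(23,1)=1251131 g(23,3)=898909 g(23,5)=326876
t=24: g(24,-24)=1 g(24,-22)=24 g(24,-20)=276 g(24,-18)=2024 g(24,-16)=10626 g(24,-14)=42504 g(24,-12)=134595 g(24,-10)=346080 g(24,-8)=735195 g(24,-6)=1305480 g(24,-4)=1950630 g(24,-2)=2453640 g(24,0)=2569560 g(24,2)=2150040 g(24,4)=1225785
t=25: g(25,-25)=1 g(25,-23)=25 g(25,-21)=300 g(25,-19)=2300 g(25,-17)=12650 g(25,-15)=53130 g(25,-13)=177099 g(25,-11)=480675 g(25,-9)=1081275 g(25,-7)=2040675 g(25,-5)=3256110 g(25,-3)=4404270 g(25,-1)=5023200 g(25,1)=4719600 g(25,3)=3375825 g(25,5)=1225785
t=26: g(26,-26)=1 g(26,-24)=26 g(26,-22)=325 g(26,-20)=2600 g(26,-18)=14950 g(26,-16)=65780 g(26,-14)=230229 g(26,-12)=657774 g(26,-10)=1561950 g(26,-8)=3121950 g(26,-6)=5296785 g(26,-4)=7660380 g(26,-2)=9427470 g(26,0)=9742800 g(26,2)=8095425 g(26,4)=4601610
t=27: g(27,-27)=1 g(27,-25)=27 g(27,-23)=351 g(27,-21)=2925 g(27,-19)=17550 g(27,-17)=80730 g(27,-15)=296009 g(27,-13)=888003 g(27,-11)=2219724 g(27,-9)=4683900 g(27,-7)=8418735 g(27,-5)=12957165 g(27,-3)=17087850 g(27,-1)=19170270 g(27,1)=17838225 g(27,3)=12697035 g(27,5)=4601610
t=28: g(28,-28)=1 g(28,-26)=28 g(28,-24)=378 g(28,-22)=3276 g(28,-20)=20475 g(28,-18)=98280 g(28,-16)=376739 g(28,-14)=1184012 g(28,-12)=3107727 g(28,-10)=6903624 g(28,-8)=13102635 g(28,-6)=21375900 g(28,-4)=30045015 g(28,-2)=36258120 g(28,0)=37008495 g(28,2)=30535260 g(28,4)=17298645
t=29: g(29,-29)=1 g(29,-27)=29 g(29,-25)=406 g(29,-23)=3654 g(29,-21)=23751 g(29,-19)=118755 g(29,-17)=475019 g(29,-15)=1560751 g(29,-13)=4291739 g(29,-11)=10011351 g(29,-9)=20006259 g(29,-7)=34478535 g(29,-5)=51420915 g(29,-3)=66303135 g(29,-1)=73266615 g(29,1)=67543755 g(29,3)=47833905 g(29,5)=17298645
Paths never hitting 6: Σ_s g(29,s) = 394637220
Paths hitting 6: 2^29 - 394637220 = 142233692
P = 142233692/536870912 = 35558423/134217728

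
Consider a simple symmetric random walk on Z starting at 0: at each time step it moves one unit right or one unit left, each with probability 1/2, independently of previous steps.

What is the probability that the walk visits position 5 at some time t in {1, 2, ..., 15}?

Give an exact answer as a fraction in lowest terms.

Count via complement. Let g(t,s) = #length-t paths at position s with S_1..S_t all ≠ 5.
g(t,s) = g(t-1,s-1) + g(t-1,s+1) for s ≠ 5; g(t,5) = 0.
t=0: g(0,0)=1
t=1: g(1,-1)=1 g(1,1)=1
t=2: g(2,-2)=1 g(2,0)=2 g(2,2)=1
t=3: g(3,-3)=1 g(3,-1)=3 g(3,1)=3 g(3,3)=1
t=4: g(4,-4)=1 g(4,-2)=4 g(4,0)=6 g(4,2)=4 g(4,4)=1
t=5: g(5,-5)=1 g(5,-3)=5 g(5,-1)=10 g(5,1)=10 g(5,3)=5
t=6: g(6,-6)=1 g(6,-4)=6 g(6,-2)=15 g(6,0)=20 g(6,2)=15 g(6,4)=5
t=7: g(7,-7)=1 g(7,-5)=7 g(7,-3)=21 g(7,-1)=35 g(7,1)=35 g(7,3)=20
t=8: g(8,-8)=1 g(8,-6)=8 g(8,-4)=28 g(8,-2)=56 g(8,0)=70 g(8,2)=55 g(8,4)=20
t=9: g(9,-9)=1 g(9,-7)=9 g(9,-5)=36 g(9,-3)=84 g(9,-1)=126 g(9,1)=125 g(9,3)=75
t=10: g(10,-10)=1 g(10,-8)=10 g(10,-6)=45 g(10,-4)=120 g(10,-2)=210 g(10,0)=251 g(10,2)=200 g(10,4)=75
t=11: g(11,-11)=1 g(11,-9)=11 g(11,-7)=55 g(11,-5)=165 g(11,-3)=330 g(11,-1)=461 g(11,1)=451 g(11,3)=275
t=12: g(12,-12)=1 g(12,-10)=12 g(12,-8)=66 g(12,-6)=220 g(12,-4)=495 g(12,-2)=791 g(12,0)=912 g(12,2)=726 g(12,4)=275
t=13: g(13,-13)=1 g(13,-11)=13 g(13,-9)=78 g(13,-7)=286 g(13,-5)=715 g(13,-3)=1286 g(13,-1)=1703 g(13,1)=1638 g(13,3)=1001
t=14: g(14,-14)=1 g(14,-12)=14 g(14,-10)=91 g(14,-8)=364 g(14,-6)=1001 g(14,-4)=2001 g(14,-2)=2989 g(14,0)=3341 g(14,2)=2639 g(14,4)=1001
t=15: g(15,-15)=1 g(15,-13)=15 g(15,-11)=105 g(15,-9)=455 g(15,-7)=1365 g(15,-5)=3002 g(15,-3)=4990 g(15,-1)=6330 g(15,1)=5980 g(15,3)=3640
Paths never hitting 5: Σ_s g(15,s) = 25883
Paths hitting 5: 2^15 - 25883 = 6885
P = 6885/32768 = 6885/32768

Answer: 6885/32768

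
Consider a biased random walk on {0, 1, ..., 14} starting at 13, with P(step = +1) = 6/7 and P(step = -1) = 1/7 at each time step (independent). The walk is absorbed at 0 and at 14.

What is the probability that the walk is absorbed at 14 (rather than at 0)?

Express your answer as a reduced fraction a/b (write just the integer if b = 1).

Biased walk: p = 6/7, q = 1/7, r = q/p = 1/6
Gambler's ruin: P(hit 14 before 0 | start at 13) = (1 - r^a)/(1 - r^N)
r^13 = 1/13060694016; r^14 = 1/78364164096
P = (1 - 1/13060694016) / (1 - 1/78364164096) = 13060694015/13060694016 / 78364164095/78364164096 = 15672832818/15672832819

Answer: 15672832818/15672832819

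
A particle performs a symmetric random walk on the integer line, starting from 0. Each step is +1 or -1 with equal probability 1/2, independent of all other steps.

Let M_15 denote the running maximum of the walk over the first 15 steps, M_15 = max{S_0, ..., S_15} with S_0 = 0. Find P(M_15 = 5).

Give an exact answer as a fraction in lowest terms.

Answer: 3003/32768

Derivation:
Let M_15 = max(S_0,...,S_15). Use the reflection principle: for j ≥ 1, #{paths with M_15 ≥ j} = #{S_15 ≥ j} + #{S_15 ≥ j+1}.
By reflection, #{M_15 ≥ 5} = #{S_15 ≥ 5} + #{S_15 ≥ 6} = 4944 + 1941 = 6885.
#{M_15 ≥ 6} = #{S_15 ≥ 6} + #{S_15 ≥ 7} = 1941 + 1941 = 3882.
#{M_15 = 5} = 6885 - 3882 = 3003.
P(M_15 = 5) = 3003/32768 = 3003/32768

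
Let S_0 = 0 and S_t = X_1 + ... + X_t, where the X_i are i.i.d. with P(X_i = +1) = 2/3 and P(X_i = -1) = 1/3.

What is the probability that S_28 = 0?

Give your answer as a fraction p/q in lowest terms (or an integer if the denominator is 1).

Answer: 24343347200/847288609443

Derivation:
To be at 0 after 28 steps: need exactly 14 steps of +1 and 14 of -1.
Number of such sequences: C(28,14) = 40116600
Each has probability (2/3)^14 · (1/3)^14 = 16384/22876792454961
P = 40116600 · 16384/22876792454961 = 24343347200/847288609443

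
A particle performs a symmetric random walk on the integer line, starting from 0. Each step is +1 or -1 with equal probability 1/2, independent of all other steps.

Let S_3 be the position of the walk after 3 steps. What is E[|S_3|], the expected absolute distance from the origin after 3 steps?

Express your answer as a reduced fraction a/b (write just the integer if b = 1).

Answer: 3/2

Derivation:
S_3 takes values m ≡ 1 (mod 2) with |m| ≤ 3; P(S_3=m) = C(3,(3+m)/2)/2^3.
Total paths: 2^3 = 8
Distribution: P(S=-3)=1/8, P(S=-1)=3/8, P(S=1)=3/8, P(S=3)=1/8
E[|S_3|] = Σ_m |m|·P(S_3=m) = 12/8 = 3/2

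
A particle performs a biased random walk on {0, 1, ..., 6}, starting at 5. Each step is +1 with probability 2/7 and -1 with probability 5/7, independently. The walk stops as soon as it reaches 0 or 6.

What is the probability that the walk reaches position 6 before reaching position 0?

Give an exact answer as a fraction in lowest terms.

Biased walk: p = 2/7, q = 5/7, r = q/p = 5/2
Gambler's ruin: P(hit 6 before 0 | start at 5) = (1 - r^a)/(1 - r^N)
r^5 = 3125/32; r^6 = 15625/64
P = (1 - 3125/32) / (1 - 15625/64) = -3093/32 / -15561/64 = 2062/5187

Answer: 2062/5187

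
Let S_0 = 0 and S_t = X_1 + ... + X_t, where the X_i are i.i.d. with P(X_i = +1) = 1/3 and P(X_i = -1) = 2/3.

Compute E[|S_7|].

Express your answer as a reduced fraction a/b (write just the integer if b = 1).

Answer: 2107/729

Derivation:
S_7 takes values m ≡ 1 (mod 2) with |m| ≤ 7; P(S_7=m) = C(7,(7+m)/2) · (1/3)^((7+m)/2) · (2/3)^((7-m)/2).
Distribution: P(S=-7)=128/2187, P(S=-5)=448/2187, P(S=-3)=224/729, P(S=-1)=560/2187, P(S=1)=280/2187, P(S=3)=28/729, P(S=5)=14/2187, P(S=7)=1/2187
E[|S_7|] = Σ_m |m|·P(S_7=m) = 2107/729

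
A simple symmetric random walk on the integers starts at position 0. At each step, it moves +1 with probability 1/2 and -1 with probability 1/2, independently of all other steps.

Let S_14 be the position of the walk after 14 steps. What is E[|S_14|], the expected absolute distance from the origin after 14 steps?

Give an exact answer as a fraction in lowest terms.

Answer: 3003/1024

Derivation:
S_14 takes values m ≡ 0 (mod 2) with |m| ≤ 14; P(S_14=m) = C(14,(14+m)/2)/2^14.
Total paths: 2^14 = 16384
Distribution: P(S=-14)=1/16384, P(S=-12)=14/16384, P(S=-10)=91/16384, P(S=-8)=364/16384, P(S=-6)=1001/16384, P(S=-4)=2002/16384, P(S=-2)=3003/16384, P(S=0)=3432/16384, P(S=2)=3003/16384, P(S=4)=2002/16384, P(S=6)=1001/16384, P(S=8)=364/16384, P(S=10)=91/16384, P(S=12)=14/16384, P(S=14)=1/16384
E[|S_14|] = Σ_m |m|·P(S_14=m) = 48048/16384 = 3003/1024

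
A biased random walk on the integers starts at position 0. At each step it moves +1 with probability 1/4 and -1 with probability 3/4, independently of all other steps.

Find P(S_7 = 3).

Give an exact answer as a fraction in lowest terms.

To reach position 3 after 7 steps: need 5 steps of +1 and 2 steps of -1.
Number of such sequences: C(7,5) = 21
Each has probability (1/4)^5 · (3/4)^2 = 9/16384
P = 21 · 9/16384 = 189/16384

Answer: 189/16384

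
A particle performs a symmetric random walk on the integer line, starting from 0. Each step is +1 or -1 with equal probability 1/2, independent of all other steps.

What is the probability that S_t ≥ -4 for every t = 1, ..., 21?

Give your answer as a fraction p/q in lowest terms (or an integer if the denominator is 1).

Answer: 748391/1048576

Derivation:
Let f(t,s) = #length-t paths at position s with S_1..S_t all ≥ -4.
f(t,s) = f(t-1,s-1) + f(t-1,s+1) for s ≥ -4; f(t,s) = 0 for s < -4.
t=0: f(0,0)=1
t=1: f(1,-1)=1 f(1,1)=1
t=2: f(2,-2)=1 f(2,0)=2 f(2,2)=1
t=3: f(3,-3)=1 f(3,-1)=3 f(3,1)=3 f(3,3)=1
t=4: f(4,-4)=1 f(4,-2)=4 f(4,0)=6 f(4,2)=4 f(4,4)=1
t=5: f(5,-3)=5 f(5,-1)=10 f(5,1)=10 f(5,3)=5 f(5,5)=1
t=6: f(6,-4)=5 f(6,-2)=15 f(6,0)=20 f(6,2)=15 f(6,4)=6 f(6,6)=1
t=7: f(7,-3)=20 f(7,-1)=35 f(7,1)=35 f(7,3)=21 f(7,5)=7 f(7,7)=1
t=8: f(8,-4)=20 f(8,-2)=55 f(8,0)=70 f(8,2)=56 f(8,4)=28 f(8,6)=8 f(8,8)=1
t=9: f(9,-3)=75 f(9,-1)=125 f(9,1)=126 f(9,3)=84 f(9,5)=36 f(9,7)=9 f(9,9)=1
t=10: f(10,-4)=75 f(10,-2)=200 f(10,0)=251 f(10,2)=210 f(10,4)=120 f(10,6)=45 f(10,8)=10 f(10,10)=1
t=11: f(11,-3)=275 f(11,-1)=451 f(11,1)=461 f(11,3)=330 f(11,5)=165 f(11,7)=55 f(11,9)=11 f(11,11)=1
t=12: f(12,-4)=275 f(12,-2)=726 f(12,0)=912 f(12,2)=791 f(12,4)=495 f(12,6)=220 f(12,8)=66 f(12,10)=12 f(12,12)=1
t=13: f(13,-3)=1001 f(13,-1)=1638 f(13,1)=1703 f(13,3)=1286 f(13,5)=715 f(13,7)=286 f(13,9)=78 f(13,11)=13 f(13,13)=1
t=14: f(14,-4)=1001 f(14,-2)=2639 f(14,0)=3341 f(14,2)=2989 f(14,4)=2001 f(14,6)=1001 f(14,8)=364 f(14,10)=91 f(14,12)=14 f(14,14)=1
t=15: f(15,-3)=3640 f(15,-1)=5980 f(15,1)=6330 f(15,3)=4990 f(15,5)=3002 f(15,7)=1365 f(15,9)=455 f(15,11)=105 f(15,13)=15 f(15,15)=1
t=16: f(16,-4)=3640 f(16,-2)=9620 f(16,0)=12310 f(16,2)=11320 f(16,4)=7992 f(16,6)=4367 f(16,8)=1820 f(16,10)=560 f(16,12)=120 f(16,14)=16 f(16,16)=1
t=17: f(17,-3)=13260 f(17,-1)=21930 f(17,1)=23630 f(17,3)=19312 f(17,5)=12359 f(17,7)=6187 f(17,9)=2380 f(17,11)=680 f(17,13)=136 f(17,15)=17 f(17,17)=1
t=18: f(18,-4)=13260 f(18,-2)=35190 f(18,0)=45560 f(18,2)=42942 f(18,4)=31671 f(18,6)=18546 f(18,8)=8567 f(18,10)=3060 f(18,12)=816 f(18,14)=153 f(18,16)=18 f(18,18)=1
t=19: f(19,-3)=48450 f(19,-1)=80750 f(19,1)=88502 f(19,3)=74613 f(19,5)=50217 f(19,7)=27113 f(19,9)=11627 f(19,11)=3876 f(19,13)=969 f(19,15)=171 f(19,17)=19 f(19,19)=1
t=20: f(20,-4)=48450 f(20,-2)=129200 f(20,0)=169252 f(20,2)=163115 f(20,4)=124830 f(20,6)=77330 f(20,8)=38740 f(20,10)=15503 f(20,12)=4845 f(20,14)=1140 f(20,16)=190 f(20,18)=20 f(20,20)=1
t=21: f(21,-3)=177650 f(21,-1)=298452 f(21,1)=332367 f(21,3)=287945 f(21,5)=202160 f(21,7)=116070 f(21,9)=54243 f(21,11)=20348 f(21,13)=5985 f(21,15)=1330 f(21,17)=210 f(21,19)=21 f(21,21)=1
Σ_s f(21,s) = 1496782
P = 1496782/2097152 = 748391/1048576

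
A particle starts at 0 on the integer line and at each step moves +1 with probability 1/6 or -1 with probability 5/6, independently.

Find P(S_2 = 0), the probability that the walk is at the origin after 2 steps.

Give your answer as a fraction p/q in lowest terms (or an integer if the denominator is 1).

Answer: 5/18

Derivation:
To be at 0 after 2 steps: need exactly 1 step of +1 and 1 of -1.
Number of such sequences: C(2,1) = 2
Each has probability (1/6)^1 · (5/6)^1 = 5/36
P = 2 · 5/36 = 5/18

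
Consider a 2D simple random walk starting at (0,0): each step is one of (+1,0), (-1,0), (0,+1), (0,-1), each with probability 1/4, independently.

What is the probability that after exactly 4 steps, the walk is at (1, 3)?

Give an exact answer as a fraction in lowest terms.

Answer: 1/64

Derivation:
Let h be the number of horizontal steps (so 4-h are vertical). To end at (1,3) need (h+1)/2 right-steps and ((4-h)+3)/2 up-steps.
Sum over h with 1 ≤ h ≤ 1, h ≡ 1 (mod 2), 4-h ≡ 1 (mod 2):
h=1: C(4,1)·C(1,1)·C(3,3) = 4·1·1 = 4
Total favorable: 4
Total paths: 4^4 = 256
P = 4/256 = 1/64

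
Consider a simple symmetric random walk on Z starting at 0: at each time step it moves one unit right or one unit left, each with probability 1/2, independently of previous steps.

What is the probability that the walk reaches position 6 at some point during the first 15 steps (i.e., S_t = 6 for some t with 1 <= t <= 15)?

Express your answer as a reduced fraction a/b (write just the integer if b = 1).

Count via complement. Let g(t,s) = #length-t paths at position s with S_1..S_t all ≠ 6.
g(t,s) = g(t-1,s-1) + g(t-1,s+1) for s ≠ 6; g(t,6) = 0.
t=0: g(0,0)=1
t=1: g(1,-1)=1 g(1,1)=1
t=2: g(2,-2)=1 g(2,0)=2 g(2,2)=1
t=3: g(3,-3)=1 g(3,-1)=3 g(3,1)=3 g(3,3)=1
t=4: g(4,-4)=1 g(4,-2)=4 g(4,0)=6 g(4,2)=4 g(4,4)=1
t=5: g(5,-5)=1 g(5,-3)=5 g(5,-1)=10 g(5,1)=10 g(5,3)=5 g(5,5)=1
t=6: g(6,-6)=1 g(6,-4)=6 g(6,-2)=15 g(6,0)=20 g(6,2)=15 g(6,4)=6
t=7: g(7,-7)=1 g(7,-5)=7 g(7,-3)=21 g(7,-1)=35 g(7,1)=35 g(7,3)=21 g(7,5)=6
t=8: g(8,-8)=1 g(8,-6)=8 g(8,-4)=28 g(8,-2)=56 g(8,0)=70 g(8,2)=56 g(8,4)=27
t=9: g(9,-9)=1 g(9,-7)=9 g(9,-5)=36 g(9,-3)=84 g(9,-1)=126 g(9,1)=126 g(9,3)=83 g(9,5)=27
t=10: g(10,-10)=1 g(10,-8)=10 g(10,-6)=45 g(10,-4)=120 g(10,-2)=210 g(10,0)=252 g(10,2)=209 g(10,4)=110
t=11: g(11,-11)=1 g(11,-9)=11 g(11,-7)=55 g(11,-5)=165 g(11,-3)=330 g(11,-1)=462 g(11,1)=461 g(11,3)=319 g(11,5)=110
t=12: g(12,-12)=1 g(12,-10)=12 g(12,-8)=66 g(12,-6)=220 g(12,-4)=495 g(12,-2)=792 g(12,0)=923 g(12,2)=780 g(12,4)=429
t=13: g(13,-13)=1 g(13,-11)=13 g(13,-9)=78 g(13,-7)=286 g(13,-5)=715 g(13,-3)=1287 g(13,-1)=1715 g(13,1)=1703 g(13,3)=1209 g(13,5)=429
t=14: g(14,-14)=1 g(14,-12)=14 g(14,-10)=91 g(14,-8)=364 g(14,-6)=1001 g(14,-4)=2002 g(14,-2)=3002 g(14,0)=3418 g(14,2)=2912 g(14,4)=1638
t=15: g(15,-15)=1 g(15,-13)=15 g(15,-11)=105 g(15,-9)=455 g(15,-7)=1365 g(15,-5)=3003 g(15,-3)=5004 g(15,-1)=6420 g(15,1)=6330 g(15,3)=4550 g(15,5)=1638
Paths never hitting 6: Σ_s g(15,s) = 28886
Paths hitting 6: 2^15 - 28886 = 3882
P = 3882/32768 = 1941/16384

Answer: 1941/16384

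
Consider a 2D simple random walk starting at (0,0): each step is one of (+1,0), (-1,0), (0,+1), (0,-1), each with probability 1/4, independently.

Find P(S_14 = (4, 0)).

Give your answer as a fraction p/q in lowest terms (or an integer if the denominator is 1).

Answer: 1002001/67108864

Derivation:
Let h be the number of horizontal steps (so 14-h are vertical). To end at (4,0) need (h+4)/2 right-steps and ((14-h)+0)/2 up-steps.
Sum over h with 4 ≤ h ≤ 14, h ≡ 0 (mod 2), 14-h ≡ 0 (mod 2):
h=4: C(14,4)·C(4,4)·C(10,5) = 1001·1·252 = 252252
h=6: C(14,6)·C(6,5)·C(8,4) = 3003·6·70 = 1261260
h=8: C(14,8)·C(8,6)·C(6,3) = 3003·28·20 = 1681680
h=10: C(14,10)·C(10,7)·C(4,2) = 1001·120·6 = 720720
h=12: C(14,12)·C(12,8)·C(2,1) = 91·495·2 = 90090
h=14: C(14,14)·C(14,9)·C(0,0) = 1·2002·1 = 2002
Total favorable: 4008004
Total paths: 4^14 = 268435456
P = 4008004/268435456 = 1002001/67108864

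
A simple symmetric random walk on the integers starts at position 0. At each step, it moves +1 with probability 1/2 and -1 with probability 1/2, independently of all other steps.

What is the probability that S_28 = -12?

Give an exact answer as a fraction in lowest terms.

To reach position -12 after 28 steps: need 8 steps of +1 and 20 of -1.
Favorable paths: C(28,8) = 3108105
Total paths: 2^28 = 268435456
P = 3108105/268435456 = 3108105/268435456

Answer: 3108105/268435456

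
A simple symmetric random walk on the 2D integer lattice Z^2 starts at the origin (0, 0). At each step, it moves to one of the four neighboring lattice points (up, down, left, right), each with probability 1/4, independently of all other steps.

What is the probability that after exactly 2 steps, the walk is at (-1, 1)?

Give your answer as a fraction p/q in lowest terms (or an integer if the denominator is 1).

Answer: 1/8

Derivation:
Let h be the number of horizontal steps (so 2-h are vertical). To end at (-1,1) need (h-1)/2 right-steps and ((2-h)+1)/2 up-steps.
Sum over h with 1 ≤ h ≤ 1, h ≡ 1 (mod 2), 2-h ≡ 1 (mod 2):
h=1: C(2,1)·C(1,0)·C(1,1) = 2·1·1 = 2
Total favorable: 2
Total paths: 4^2 = 16
P = 2/16 = 1/8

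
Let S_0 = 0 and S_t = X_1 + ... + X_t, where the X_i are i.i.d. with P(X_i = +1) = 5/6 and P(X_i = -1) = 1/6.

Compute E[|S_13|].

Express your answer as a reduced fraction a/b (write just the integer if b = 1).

Answer: 1573270049/181398528

Derivation:
S_13 takes values m ≡ 1 (mod 2) with |m| ≤ 13; P(S_13=m) = C(13,(13+m)/2) · (5/6)^((13+m)/2) · (1/6)^((13-m)/2).
Distribution: P(S=-13)=1/13060694016, P(S=-11)=65/13060694016, P(S=-9)=325/2176782336, P(S=-7)=17875/6530347008, P(S=-5)=446875/13060694016, P(S=-3)=446875/1451188224, P(S=-1)=2234375/1088391168, P(S=1)=11171875/1088391168, P(S=3)=55859375/1451188224, P(S=5)=1396484375/13060694016, P(S=7)=1396484375/6530347008, P(S=9)=634765625/2176782336, P(S=11)=3173828125/13060694016, P(S=13)=1220703125/13060694016
E[|S_13|] = Σ_m |m|·P(S_13=m) = 1573270049/181398528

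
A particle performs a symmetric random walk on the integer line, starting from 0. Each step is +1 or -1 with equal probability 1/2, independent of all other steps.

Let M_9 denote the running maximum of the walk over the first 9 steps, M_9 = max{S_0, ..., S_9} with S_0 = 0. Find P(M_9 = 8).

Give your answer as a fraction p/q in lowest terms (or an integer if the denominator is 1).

Let M_9 = max(S_0,...,S_9). Use the reflection principle: for j ≥ 1, #{paths with M_9 ≥ j} = #{S_9 ≥ j} + #{S_9 ≥ j+1}.
By reflection, #{M_9 ≥ 8} = #{S_9 ≥ 8} + #{S_9 ≥ 9} = 1 + 1 = 2.
#{M_9 ≥ 9} = #{S_9 ≥ 9} + #{S_9 ≥ 10} = 1 + 0 = 1.
#{M_9 = 8} = 2 - 1 = 1.
P(M_9 = 8) = 1/512 = 1/512

Answer: 1/512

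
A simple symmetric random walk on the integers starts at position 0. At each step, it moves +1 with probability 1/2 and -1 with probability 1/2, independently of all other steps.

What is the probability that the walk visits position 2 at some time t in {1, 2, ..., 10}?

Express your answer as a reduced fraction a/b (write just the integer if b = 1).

Count via complement. Let g(t,s) = #length-t paths at position s with S_1..S_t all ≠ 2.
g(t,s) = g(t-1,s-1) + g(t-1,s+1) for s ≠ 2; g(t,2) = 0.
t=0: g(0,0)=1
t=1: g(1,-1)=1 g(1,1)=1
t=2: g(2,-2)=1 g(2,0)=2
t=3: g(3,-3)=1 g(3,-1)=3 g(3,1)=2
t=4: g(4,-4)=1 g(4,-2)=4 g(4,0)=5
t=5: g(5,-5)=1 g(5,-3)=5 g(5,-1)=9 g(5,1)=5
t=6: g(6,-6)=1 g(6,-4)=6 g(6,-2)=14 g(6,0)=14
t=7: g(7,-7)=1 g(7,-5)=7 g(7,-3)=20 g(7,-1)=28 g(7,1)=14
t=8: g(8,-8)=1 g(8,-6)=8 g(8,-4)=27 g(8,-2)=48 g(8,0)=42
t=9: g(9,-9)=1 g(9,-7)=9 g(9,-5)=35 g(9,-3)=75 g(9,-1)=90 g(9,1)=42
t=10: g(10,-10)=1 g(10,-8)=10 g(10,-6)=44 g(10,-4)=110 g(10,-2)=165 g(10,0)=132
Paths never hitting 2: Σ_s g(10,s) = 462
Paths hitting 2: 2^10 - 462 = 562
P = 562/1024 = 281/512

Answer: 281/512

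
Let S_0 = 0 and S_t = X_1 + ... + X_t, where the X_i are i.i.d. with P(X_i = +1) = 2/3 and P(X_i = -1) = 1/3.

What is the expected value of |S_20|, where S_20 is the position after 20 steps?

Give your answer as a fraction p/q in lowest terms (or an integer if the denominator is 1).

S_20 takes values m ≡ 0 (mod 2) with |m| ≤ 20; P(S_20=m) = C(20,(20+m)/2) · (2/3)^((20+m)/2) · (1/3)^((20-m)/2).
Distribution: P(S=-20)=1/3486784401, P(S=-18)=40/3486784401, P(S=-16)=760/3486784401, P(S=-14)=3040/1162261467, P(S=-12)=25840/1162261467, P(S=-10)=165376/1162261467, P(S=-8)=826880/1162261467, P(S=-6)=3307520/1162261467, P(S=-4)=10749440/1162261467, P(S=-2)=85995520/3486784401, P(S=0)=189190144/3486784401, P(S=2)=343982080/3486784401, P(S=4)=171991040/1162261467, P(S=6)=211681280/1162261467, P(S=8)=211681280/1162261467, P(S=10)=169345024/1162261467, P(S=12)=105840640/1162261467, P(S=14)=49807360/1162261467, P(S=16)=49807360/3486784401, P(S=18)=10485760/3486784401, P(S=20)=1048576/3486784401
E[|S_20|] = Σ_m |m|·P(S_20=m) = 24018023140/3486784401

Answer: 24018023140/3486784401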